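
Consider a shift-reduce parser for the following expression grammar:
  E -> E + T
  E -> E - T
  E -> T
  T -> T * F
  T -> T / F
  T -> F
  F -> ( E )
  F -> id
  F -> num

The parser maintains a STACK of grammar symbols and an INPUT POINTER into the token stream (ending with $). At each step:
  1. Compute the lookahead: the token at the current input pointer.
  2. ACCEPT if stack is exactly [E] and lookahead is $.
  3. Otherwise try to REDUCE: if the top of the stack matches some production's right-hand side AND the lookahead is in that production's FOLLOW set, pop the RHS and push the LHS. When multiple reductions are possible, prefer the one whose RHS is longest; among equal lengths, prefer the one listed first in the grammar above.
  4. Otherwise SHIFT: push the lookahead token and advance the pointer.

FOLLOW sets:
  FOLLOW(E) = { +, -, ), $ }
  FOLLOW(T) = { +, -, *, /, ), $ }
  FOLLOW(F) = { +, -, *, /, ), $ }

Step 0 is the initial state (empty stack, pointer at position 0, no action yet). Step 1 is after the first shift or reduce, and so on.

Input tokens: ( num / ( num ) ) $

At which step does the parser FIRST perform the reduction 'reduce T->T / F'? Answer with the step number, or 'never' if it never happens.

Answer: 13

Derivation:
Step 1: shift (. Stack=[(] ptr=1 lookahead=num remaining=[num / ( num ) ) $]
Step 2: shift num. Stack=[( num] ptr=2 lookahead=/ remaining=[/ ( num ) ) $]
Step 3: reduce F->num. Stack=[( F] ptr=2 lookahead=/ remaining=[/ ( num ) ) $]
Step 4: reduce T->F. Stack=[( T] ptr=2 lookahead=/ remaining=[/ ( num ) ) $]
Step 5: shift /. Stack=[( T /] ptr=3 lookahead=( remaining=[( num ) ) $]
Step 6: shift (. Stack=[( T / (] ptr=4 lookahead=num remaining=[num ) ) $]
Step 7: shift num. Stack=[( T / ( num] ptr=5 lookahead=) remaining=[) ) $]
Step 8: reduce F->num. Stack=[( T / ( F] ptr=5 lookahead=) remaining=[) ) $]
Step 9: reduce T->F. Stack=[( T / ( T] ptr=5 lookahead=) remaining=[) ) $]
Step 10: reduce E->T. Stack=[( T / ( E] ptr=5 lookahead=) remaining=[) ) $]
Step 11: shift ). Stack=[( T / ( E )] ptr=6 lookahead=) remaining=[) $]
Step 12: reduce F->( E ). Stack=[( T / F] ptr=6 lookahead=) remaining=[) $]
Step 13: reduce T->T / F. Stack=[( T] ptr=6 lookahead=) remaining=[) $]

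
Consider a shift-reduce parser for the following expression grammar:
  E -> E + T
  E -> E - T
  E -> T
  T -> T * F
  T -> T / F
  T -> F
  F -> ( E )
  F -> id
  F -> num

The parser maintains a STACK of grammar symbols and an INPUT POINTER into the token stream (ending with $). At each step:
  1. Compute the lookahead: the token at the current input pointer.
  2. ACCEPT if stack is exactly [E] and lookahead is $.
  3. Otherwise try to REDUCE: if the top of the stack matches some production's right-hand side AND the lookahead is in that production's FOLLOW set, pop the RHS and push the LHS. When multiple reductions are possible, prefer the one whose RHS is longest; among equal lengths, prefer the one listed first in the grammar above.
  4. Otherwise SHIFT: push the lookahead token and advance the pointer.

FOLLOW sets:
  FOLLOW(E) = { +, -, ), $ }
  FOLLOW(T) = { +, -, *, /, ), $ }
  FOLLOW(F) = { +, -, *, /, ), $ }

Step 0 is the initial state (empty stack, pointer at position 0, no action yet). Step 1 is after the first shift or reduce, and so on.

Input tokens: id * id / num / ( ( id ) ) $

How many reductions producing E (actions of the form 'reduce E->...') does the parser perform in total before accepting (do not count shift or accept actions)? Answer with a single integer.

Step 1: shift id. Stack=[id] ptr=1 lookahead=* remaining=[* id / num / ( ( id ) ) $]
Step 2: reduce F->id. Stack=[F] ptr=1 lookahead=* remaining=[* id / num / ( ( id ) ) $]
Step 3: reduce T->F. Stack=[T] ptr=1 lookahead=* remaining=[* id / num / ( ( id ) ) $]
Step 4: shift *. Stack=[T *] ptr=2 lookahead=id remaining=[id / num / ( ( id ) ) $]
Step 5: shift id. Stack=[T * id] ptr=3 lookahead=/ remaining=[/ num / ( ( id ) ) $]
Step 6: reduce F->id. Stack=[T * F] ptr=3 lookahead=/ remaining=[/ num / ( ( id ) ) $]
Step 7: reduce T->T * F. Stack=[T] ptr=3 lookahead=/ remaining=[/ num / ( ( id ) ) $]
Step 8: shift /. Stack=[T /] ptr=4 lookahead=num remaining=[num / ( ( id ) ) $]
Step 9: shift num. Stack=[T / num] ptr=5 lookahead=/ remaining=[/ ( ( id ) ) $]
Step 10: reduce F->num. Stack=[T / F] ptr=5 lookahead=/ remaining=[/ ( ( id ) ) $]
Step 11: reduce T->T / F. Stack=[T] ptr=5 lookahead=/ remaining=[/ ( ( id ) ) $]
Step 12: shift /. Stack=[T /] ptr=6 lookahead=( remaining=[( ( id ) ) $]
Step 13: shift (. Stack=[T / (] ptr=7 lookahead=( remaining=[( id ) ) $]
Step 14: shift (. Stack=[T / ( (] ptr=8 lookahead=id remaining=[id ) ) $]
Step 15: shift id. Stack=[T / ( ( id] ptr=9 lookahead=) remaining=[) ) $]
Step 16: reduce F->id. Stack=[T / ( ( F] ptr=9 lookahead=) remaining=[) ) $]
Step 17: reduce T->F. Stack=[T / ( ( T] ptr=9 lookahead=) remaining=[) ) $]
Step 18: reduce E->T. Stack=[T / ( ( E] ptr=9 lookahead=) remaining=[) ) $]
Step 19: shift ). Stack=[T / ( ( E )] ptr=10 lookahead=) remaining=[) $]
Step 20: reduce F->( E ). Stack=[T / ( F] ptr=10 lookahead=) remaining=[) $]
Step 21: reduce T->F. Stack=[T / ( T] ptr=10 lookahead=) remaining=[) $]
Step 22: reduce E->T. Stack=[T / ( E] ptr=10 lookahead=) remaining=[) $]
Step 23: shift ). Stack=[T / ( E )] ptr=11 lookahead=$ remaining=[$]
Step 24: reduce F->( E ). Stack=[T / F] ptr=11 lookahead=$ remaining=[$]
Step 25: reduce T->T / F. Stack=[T] ptr=11 lookahead=$ remaining=[$]
Step 26: reduce E->T. Stack=[E] ptr=11 lookahead=$ remaining=[$]
Step 27: accept. Stack=[E] ptr=11 lookahead=$ remaining=[$]

Answer: 3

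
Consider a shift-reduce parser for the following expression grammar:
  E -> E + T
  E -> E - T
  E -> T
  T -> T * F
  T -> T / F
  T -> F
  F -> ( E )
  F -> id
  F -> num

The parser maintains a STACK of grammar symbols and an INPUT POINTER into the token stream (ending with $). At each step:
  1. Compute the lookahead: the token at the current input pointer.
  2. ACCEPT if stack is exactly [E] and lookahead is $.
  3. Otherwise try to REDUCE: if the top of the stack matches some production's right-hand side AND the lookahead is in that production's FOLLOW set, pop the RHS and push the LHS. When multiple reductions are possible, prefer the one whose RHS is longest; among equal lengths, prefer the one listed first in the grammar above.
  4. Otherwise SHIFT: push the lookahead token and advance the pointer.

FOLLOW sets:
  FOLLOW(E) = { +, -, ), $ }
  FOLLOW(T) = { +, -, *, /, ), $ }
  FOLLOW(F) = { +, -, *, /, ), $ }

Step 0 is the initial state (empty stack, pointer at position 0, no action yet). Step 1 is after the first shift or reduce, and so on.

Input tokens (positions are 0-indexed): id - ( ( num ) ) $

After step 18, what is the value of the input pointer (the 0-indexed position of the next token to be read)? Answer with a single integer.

Step 1: shift id. Stack=[id] ptr=1 lookahead=- remaining=[- ( ( num ) ) $]
Step 2: reduce F->id. Stack=[F] ptr=1 lookahead=- remaining=[- ( ( num ) ) $]
Step 3: reduce T->F. Stack=[T] ptr=1 lookahead=- remaining=[- ( ( num ) ) $]
Step 4: reduce E->T. Stack=[E] ptr=1 lookahead=- remaining=[- ( ( num ) ) $]
Step 5: shift -. Stack=[E -] ptr=2 lookahead=( remaining=[( ( num ) ) $]
Step 6: shift (. Stack=[E - (] ptr=3 lookahead=( remaining=[( num ) ) $]
Step 7: shift (. Stack=[E - ( (] ptr=4 lookahead=num remaining=[num ) ) $]
Step 8: shift num. Stack=[E - ( ( num] ptr=5 lookahead=) remaining=[) ) $]
Step 9: reduce F->num. Stack=[E - ( ( F] ptr=5 lookahead=) remaining=[) ) $]
Step 10: reduce T->F. Stack=[E - ( ( T] ptr=5 lookahead=) remaining=[) ) $]
Step 11: reduce E->T. Stack=[E - ( ( E] ptr=5 lookahead=) remaining=[) ) $]
Step 12: shift ). Stack=[E - ( ( E )] ptr=6 lookahead=) remaining=[) $]
Step 13: reduce F->( E ). Stack=[E - ( F] ptr=6 lookahead=) remaining=[) $]
Step 14: reduce T->F. Stack=[E - ( T] ptr=6 lookahead=) remaining=[) $]
Step 15: reduce E->T. Stack=[E - ( E] ptr=6 lookahead=) remaining=[) $]
Step 16: shift ). Stack=[E - ( E )] ptr=7 lookahead=$ remaining=[$]
Step 17: reduce F->( E ). Stack=[E - F] ptr=7 lookahead=$ remaining=[$]
Step 18: reduce T->F. Stack=[E - T] ptr=7 lookahead=$ remaining=[$]

Answer: 7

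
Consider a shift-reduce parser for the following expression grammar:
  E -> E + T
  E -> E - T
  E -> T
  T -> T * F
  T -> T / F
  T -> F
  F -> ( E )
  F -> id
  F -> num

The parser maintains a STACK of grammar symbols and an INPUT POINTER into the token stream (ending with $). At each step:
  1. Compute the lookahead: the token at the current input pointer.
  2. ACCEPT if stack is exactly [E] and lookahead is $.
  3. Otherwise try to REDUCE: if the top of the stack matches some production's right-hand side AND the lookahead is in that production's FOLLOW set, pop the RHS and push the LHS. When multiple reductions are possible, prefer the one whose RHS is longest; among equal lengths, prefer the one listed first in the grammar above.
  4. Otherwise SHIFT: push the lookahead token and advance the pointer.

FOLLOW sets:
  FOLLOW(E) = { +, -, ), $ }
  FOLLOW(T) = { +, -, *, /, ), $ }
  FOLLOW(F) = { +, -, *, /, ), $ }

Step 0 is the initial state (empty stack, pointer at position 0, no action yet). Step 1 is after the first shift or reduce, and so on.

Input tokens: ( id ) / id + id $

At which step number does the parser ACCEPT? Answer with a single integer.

Answer: 19

Derivation:
Step 1: shift (. Stack=[(] ptr=1 lookahead=id remaining=[id ) / id + id $]
Step 2: shift id. Stack=[( id] ptr=2 lookahead=) remaining=[) / id + id $]
Step 3: reduce F->id. Stack=[( F] ptr=2 lookahead=) remaining=[) / id + id $]
Step 4: reduce T->F. Stack=[( T] ptr=2 lookahead=) remaining=[) / id + id $]
Step 5: reduce E->T. Stack=[( E] ptr=2 lookahead=) remaining=[) / id + id $]
Step 6: shift ). Stack=[( E )] ptr=3 lookahead=/ remaining=[/ id + id $]
Step 7: reduce F->( E ). Stack=[F] ptr=3 lookahead=/ remaining=[/ id + id $]
Step 8: reduce T->F. Stack=[T] ptr=3 lookahead=/ remaining=[/ id + id $]
Step 9: shift /. Stack=[T /] ptr=4 lookahead=id remaining=[id + id $]
Step 10: shift id. Stack=[T / id] ptr=5 lookahead=+ remaining=[+ id $]
Step 11: reduce F->id. Stack=[T / F] ptr=5 lookahead=+ remaining=[+ id $]
Step 12: reduce T->T / F. Stack=[T] ptr=5 lookahead=+ remaining=[+ id $]
Step 13: reduce E->T. Stack=[E] ptr=5 lookahead=+ remaining=[+ id $]
Step 14: shift +. Stack=[E +] ptr=6 lookahead=id remaining=[id $]
Step 15: shift id. Stack=[E + id] ptr=7 lookahead=$ remaining=[$]
Step 16: reduce F->id. Stack=[E + F] ptr=7 lookahead=$ remaining=[$]
Step 17: reduce T->F. Stack=[E + T] ptr=7 lookahead=$ remaining=[$]
Step 18: reduce E->E + T. Stack=[E] ptr=7 lookahead=$ remaining=[$]
Step 19: accept. Stack=[E] ptr=7 lookahead=$ remaining=[$]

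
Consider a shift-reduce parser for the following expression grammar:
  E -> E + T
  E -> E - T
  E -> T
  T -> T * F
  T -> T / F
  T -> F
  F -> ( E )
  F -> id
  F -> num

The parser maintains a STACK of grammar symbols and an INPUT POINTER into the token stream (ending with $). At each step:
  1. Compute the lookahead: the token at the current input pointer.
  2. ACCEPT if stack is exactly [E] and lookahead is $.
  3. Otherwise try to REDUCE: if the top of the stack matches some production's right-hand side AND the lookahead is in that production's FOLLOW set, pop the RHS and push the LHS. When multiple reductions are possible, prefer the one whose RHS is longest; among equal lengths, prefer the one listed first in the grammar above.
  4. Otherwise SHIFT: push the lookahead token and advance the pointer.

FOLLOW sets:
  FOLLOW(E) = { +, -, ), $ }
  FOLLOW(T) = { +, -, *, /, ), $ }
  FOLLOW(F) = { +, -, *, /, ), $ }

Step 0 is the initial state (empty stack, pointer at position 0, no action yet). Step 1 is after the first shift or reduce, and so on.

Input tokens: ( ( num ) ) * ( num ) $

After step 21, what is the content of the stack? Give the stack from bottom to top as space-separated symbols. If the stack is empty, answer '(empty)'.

Step 1: shift (. Stack=[(] ptr=1 lookahead=( remaining=[( num ) ) * ( num ) $]
Step 2: shift (. Stack=[( (] ptr=2 lookahead=num remaining=[num ) ) * ( num ) $]
Step 3: shift num. Stack=[( ( num] ptr=3 lookahead=) remaining=[) ) * ( num ) $]
Step 4: reduce F->num. Stack=[( ( F] ptr=3 lookahead=) remaining=[) ) * ( num ) $]
Step 5: reduce T->F. Stack=[( ( T] ptr=3 lookahead=) remaining=[) ) * ( num ) $]
Step 6: reduce E->T. Stack=[( ( E] ptr=3 lookahead=) remaining=[) ) * ( num ) $]
Step 7: shift ). Stack=[( ( E )] ptr=4 lookahead=) remaining=[) * ( num ) $]
Step 8: reduce F->( E ). Stack=[( F] ptr=4 lookahead=) remaining=[) * ( num ) $]
Step 9: reduce T->F. Stack=[( T] ptr=4 lookahead=) remaining=[) * ( num ) $]
Step 10: reduce E->T. Stack=[( E] ptr=4 lookahead=) remaining=[) * ( num ) $]
Step 11: shift ). Stack=[( E )] ptr=5 lookahead=* remaining=[* ( num ) $]
Step 12: reduce F->( E ). Stack=[F] ptr=5 lookahead=* remaining=[* ( num ) $]
Step 13: reduce T->F. Stack=[T] ptr=5 lookahead=* remaining=[* ( num ) $]
Step 14: shift *. Stack=[T *] ptr=6 lookahead=( remaining=[( num ) $]
Step 15: shift (. Stack=[T * (] ptr=7 lookahead=num remaining=[num ) $]
Step 16: shift num. Stack=[T * ( num] ptr=8 lookahead=) remaining=[) $]
Step 17: reduce F->num. Stack=[T * ( F] ptr=8 lookahead=) remaining=[) $]
Step 18: reduce T->F. Stack=[T * ( T] ptr=8 lookahead=) remaining=[) $]
Step 19: reduce E->T. Stack=[T * ( E] ptr=8 lookahead=) remaining=[) $]
Step 20: shift ). Stack=[T * ( E )] ptr=9 lookahead=$ remaining=[$]
Step 21: reduce F->( E ). Stack=[T * F] ptr=9 lookahead=$ remaining=[$]

Answer: T * F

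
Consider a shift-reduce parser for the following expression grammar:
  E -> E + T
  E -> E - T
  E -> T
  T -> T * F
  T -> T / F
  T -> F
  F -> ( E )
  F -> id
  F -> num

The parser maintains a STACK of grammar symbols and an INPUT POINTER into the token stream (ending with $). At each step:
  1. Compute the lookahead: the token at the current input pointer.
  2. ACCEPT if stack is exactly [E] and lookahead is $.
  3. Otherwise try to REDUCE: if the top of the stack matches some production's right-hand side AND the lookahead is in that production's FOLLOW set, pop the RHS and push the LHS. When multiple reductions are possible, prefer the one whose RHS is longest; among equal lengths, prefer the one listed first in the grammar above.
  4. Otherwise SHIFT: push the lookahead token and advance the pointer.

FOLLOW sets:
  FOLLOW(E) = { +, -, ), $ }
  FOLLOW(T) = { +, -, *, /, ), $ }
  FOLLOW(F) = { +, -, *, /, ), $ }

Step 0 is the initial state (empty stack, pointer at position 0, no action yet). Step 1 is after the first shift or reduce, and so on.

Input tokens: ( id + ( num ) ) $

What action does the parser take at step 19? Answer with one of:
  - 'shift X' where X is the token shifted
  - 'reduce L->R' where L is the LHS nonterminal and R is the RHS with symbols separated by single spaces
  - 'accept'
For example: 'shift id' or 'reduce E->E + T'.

Step 1: shift (. Stack=[(] ptr=1 lookahead=id remaining=[id + ( num ) ) $]
Step 2: shift id. Stack=[( id] ptr=2 lookahead=+ remaining=[+ ( num ) ) $]
Step 3: reduce F->id. Stack=[( F] ptr=2 lookahead=+ remaining=[+ ( num ) ) $]
Step 4: reduce T->F. Stack=[( T] ptr=2 lookahead=+ remaining=[+ ( num ) ) $]
Step 5: reduce E->T. Stack=[( E] ptr=2 lookahead=+ remaining=[+ ( num ) ) $]
Step 6: shift +. Stack=[( E +] ptr=3 lookahead=( remaining=[( num ) ) $]
Step 7: shift (. Stack=[( E + (] ptr=4 lookahead=num remaining=[num ) ) $]
Step 8: shift num. Stack=[( E + ( num] ptr=5 lookahead=) remaining=[) ) $]
Step 9: reduce F->num. Stack=[( E + ( F] ptr=5 lookahead=) remaining=[) ) $]
Step 10: reduce T->F. Stack=[( E + ( T] ptr=5 lookahead=) remaining=[) ) $]
Step 11: reduce E->T. Stack=[( E + ( E] ptr=5 lookahead=) remaining=[) ) $]
Step 12: shift ). Stack=[( E + ( E )] ptr=6 lookahead=) remaining=[) $]
Step 13: reduce F->( E ). Stack=[( E + F] ptr=6 lookahead=) remaining=[) $]
Step 14: reduce T->F. Stack=[( E + T] ptr=6 lookahead=) remaining=[) $]
Step 15: reduce E->E + T. Stack=[( E] ptr=6 lookahead=) remaining=[) $]
Step 16: shift ). Stack=[( E )] ptr=7 lookahead=$ remaining=[$]
Step 17: reduce F->( E ). Stack=[F] ptr=7 lookahead=$ remaining=[$]
Step 18: reduce T->F. Stack=[T] ptr=7 lookahead=$ remaining=[$]
Step 19: reduce E->T. Stack=[E] ptr=7 lookahead=$ remaining=[$]

Answer: reduce E->T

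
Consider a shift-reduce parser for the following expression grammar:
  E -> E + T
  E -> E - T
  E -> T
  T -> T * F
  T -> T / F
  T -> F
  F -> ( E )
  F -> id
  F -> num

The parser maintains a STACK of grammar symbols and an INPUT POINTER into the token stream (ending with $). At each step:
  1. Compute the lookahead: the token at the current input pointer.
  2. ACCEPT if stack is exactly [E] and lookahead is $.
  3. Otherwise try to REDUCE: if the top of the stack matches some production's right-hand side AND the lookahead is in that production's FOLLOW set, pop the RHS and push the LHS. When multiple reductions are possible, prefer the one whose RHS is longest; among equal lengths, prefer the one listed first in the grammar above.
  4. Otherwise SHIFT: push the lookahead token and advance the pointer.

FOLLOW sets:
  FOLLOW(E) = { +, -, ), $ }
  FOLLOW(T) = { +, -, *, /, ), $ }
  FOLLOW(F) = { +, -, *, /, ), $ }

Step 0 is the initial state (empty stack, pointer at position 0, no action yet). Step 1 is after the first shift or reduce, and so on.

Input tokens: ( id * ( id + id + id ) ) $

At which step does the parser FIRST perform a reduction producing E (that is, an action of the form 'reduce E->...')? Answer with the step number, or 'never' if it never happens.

Step 1: shift (. Stack=[(] ptr=1 lookahead=id remaining=[id * ( id + id + id ) ) $]
Step 2: shift id. Stack=[( id] ptr=2 lookahead=* remaining=[* ( id + id + id ) ) $]
Step 3: reduce F->id. Stack=[( F] ptr=2 lookahead=* remaining=[* ( id + id + id ) ) $]
Step 4: reduce T->F. Stack=[( T] ptr=2 lookahead=* remaining=[* ( id + id + id ) ) $]
Step 5: shift *. Stack=[( T *] ptr=3 lookahead=( remaining=[( id + id + id ) ) $]
Step 6: shift (. Stack=[( T * (] ptr=4 lookahead=id remaining=[id + id + id ) ) $]
Step 7: shift id. Stack=[( T * ( id] ptr=5 lookahead=+ remaining=[+ id + id ) ) $]
Step 8: reduce F->id. Stack=[( T * ( F] ptr=5 lookahead=+ remaining=[+ id + id ) ) $]
Step 9: reduce T->F. Stack=[( T * ( T] ptr=5 lookahead=+ remaining=[+ id + id ) ) $]
Step 10: reduce E->T. Stack=[( T * ( E] ptr=5 lookahead=+ remaining=[+ id + id ) ) $]

Answer: 10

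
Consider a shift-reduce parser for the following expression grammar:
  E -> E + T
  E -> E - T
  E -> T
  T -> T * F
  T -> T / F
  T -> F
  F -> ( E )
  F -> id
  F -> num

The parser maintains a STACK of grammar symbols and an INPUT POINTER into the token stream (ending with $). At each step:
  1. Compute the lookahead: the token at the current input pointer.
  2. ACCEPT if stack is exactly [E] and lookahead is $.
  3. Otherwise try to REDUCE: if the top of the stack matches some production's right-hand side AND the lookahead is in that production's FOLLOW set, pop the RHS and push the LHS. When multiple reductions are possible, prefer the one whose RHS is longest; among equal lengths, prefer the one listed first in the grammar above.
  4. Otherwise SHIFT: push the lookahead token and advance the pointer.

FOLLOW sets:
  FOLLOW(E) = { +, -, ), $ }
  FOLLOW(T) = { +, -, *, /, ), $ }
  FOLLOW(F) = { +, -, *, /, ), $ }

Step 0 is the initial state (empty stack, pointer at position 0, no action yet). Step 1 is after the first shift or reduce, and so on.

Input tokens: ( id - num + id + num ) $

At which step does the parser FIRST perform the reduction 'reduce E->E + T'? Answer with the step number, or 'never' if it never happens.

Step 1: shift (. Stack=[(] ptr=1 lookahead=id remaining=[id - num + id + num ) $]
Step 2: shift id. Stack=[( id] ptr=2 lookahead=- remaining=[- num + id + num ) $]
Step 3: reduce F->id. Stack=[( F] ptr=2 lookahead=- remaining=[- num + id + num ) $]
Step 4: reduce T->F. Stack=[( T] ptr=2 lookahead=- remaining=[- num + id + num ) $]
Step 5: reduce E->T. Stack=[( E] ptr=2 lookahead=- remaining=[- num + id + num ) $]
Step 6: shift -. Stack=[( E -] ptr=3 lookahead=num remaining=[num + id + num ) $]
Step 7: shift num. Stack=[( E - num] ptr=4 lookahead=+ remaining=[+ id + num ) $]
Step 8: reduce F->num. Stack=[( E - F] ptr=4 lookahead=+ remaining=[+ id + num ) $]
Step 9: reduce T->F. Stack=[( E - T] ptr=4 lookahead=+ remaining=[+ id + num ) $]
Step 10: reduce E->E - T. Stack=[( E] ptr=4 lookahead=+ remaining=[+ id + num ) $]
Step 11: shift +. Stack=[( E +] ptr=5 lookahead=id remaining=[id + num ) $]
Step 12: shift id. Stack=[( E + id] ptr=6 lookahead=+ remaining=[+ num ) $]
Step 13: reduce F->id. Stack=[( E + F] ptr=6 lookahead=+ remaining=[+ num ) $]
Step 14: reduce T->F. Stack=[( E + T] ptr=6 lookahead=+ remaining=[+ num ) $]
Step 15: reduce E->E + T. Stack=[( E] ptr=6 lookahead=+ remaining=[+ num ) $]

Answer: 15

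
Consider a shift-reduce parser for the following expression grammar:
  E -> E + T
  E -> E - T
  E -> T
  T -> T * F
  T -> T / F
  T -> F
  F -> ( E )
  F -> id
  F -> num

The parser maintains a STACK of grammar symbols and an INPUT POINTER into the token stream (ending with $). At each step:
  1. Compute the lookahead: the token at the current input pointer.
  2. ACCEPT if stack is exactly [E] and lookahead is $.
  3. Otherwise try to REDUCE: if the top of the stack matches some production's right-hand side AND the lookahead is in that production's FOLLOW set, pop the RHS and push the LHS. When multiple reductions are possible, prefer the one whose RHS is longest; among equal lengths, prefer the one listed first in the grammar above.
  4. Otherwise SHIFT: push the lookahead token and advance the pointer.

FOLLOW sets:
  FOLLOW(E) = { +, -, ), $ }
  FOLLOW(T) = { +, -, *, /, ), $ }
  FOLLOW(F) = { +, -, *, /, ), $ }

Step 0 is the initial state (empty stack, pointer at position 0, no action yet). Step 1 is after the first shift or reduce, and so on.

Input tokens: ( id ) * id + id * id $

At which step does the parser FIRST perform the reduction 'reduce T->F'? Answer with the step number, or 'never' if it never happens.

Step 1: shift (. Stack=[(] ptr=1 lookahead=id remaining=[id ) * id + id * id $]
Step 2: shift id. Stack=[( id] ptr=2 lookahead=) remaining=[) * id + id * id $]
Step 3: reduce F->id. Stack=[( F] ptr=2 lookahead=) remaining=[) * id + id * id $]
Step 4: reduce T->F. Stack=[( T] ptr=2 lookahead=) remaining=[) * id + id * id $]

Answer: 4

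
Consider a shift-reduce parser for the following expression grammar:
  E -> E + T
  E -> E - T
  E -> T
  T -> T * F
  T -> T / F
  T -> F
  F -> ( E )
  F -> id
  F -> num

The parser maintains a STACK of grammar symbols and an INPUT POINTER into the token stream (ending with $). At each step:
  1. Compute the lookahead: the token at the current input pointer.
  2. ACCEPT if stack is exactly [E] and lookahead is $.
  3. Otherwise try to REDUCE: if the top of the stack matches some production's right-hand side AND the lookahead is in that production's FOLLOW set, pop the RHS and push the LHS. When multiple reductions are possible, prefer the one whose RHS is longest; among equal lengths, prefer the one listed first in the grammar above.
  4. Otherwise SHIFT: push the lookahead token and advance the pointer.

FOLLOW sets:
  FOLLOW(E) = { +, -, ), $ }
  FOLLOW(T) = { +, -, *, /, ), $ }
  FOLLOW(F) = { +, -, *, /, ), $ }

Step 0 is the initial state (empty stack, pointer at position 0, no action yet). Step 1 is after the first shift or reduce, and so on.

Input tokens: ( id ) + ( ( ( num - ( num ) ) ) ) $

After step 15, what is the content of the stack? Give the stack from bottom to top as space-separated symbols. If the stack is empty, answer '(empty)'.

Step 1: shift (. Stack=[(] ptr=1 lookahead=id remaining=[id ) + ( ( ( num - ( num ) ) ) ) $]
Step 2: shift id. Stack=[( id] ptr=2 lookahead=) remaining=[) + ( ( ( num - ( num ) ) ) ) $]
Step 3: reduce F->id. Stack=[( F] ptr=2 lookahead=) remaining=[) + ( ( ( num - ( num ) ) ) ) $]
Step 4: reduce T->F. Stack=[( T] ptr=2 lookahead=) remaining=[) + ( ( ( num - ( num ) ) ) ) $]
Step 5: reduce E->T. Stack=[( E] ptr=2 lookahead=) remaining=[) + ( ( ( num - ( num ) ) ) ) $]
Step 6: shift ). Stack=[( E )] ptr=3 lookahead=+ remaining=[+ ( ( ( num - ( num ) ) ) ) $]
Step 7: reduce F->( E ). Stack=[F] ptr=3 lookahead=+ remaining=[+ ( ( ( num - ( num ) ) ) ) $]
Step 8: reduce T->F. Stack=[T] ptr=3 lookahead=+ remaining=[+ ( ( ( num - ( num ) ) ) ) $]
Step 9: reduce E->T. Stack=[E] ptr=3 lookahead=+ remaining=[+ ( ( ( num - ( num ) ) ) ) $]
Step 10: shift +. Stack=[E +] ptr=4 lookahead=( remaining=[( ( ( num - ( num ) ) ) ) $]
Step 11: shift (. Stack=[E + (] ptr=5 lookahead=( remaining=[( ( num - ( num ) ) ) ) $]
Step 12: shift (. Stack=[E + ( (] ptr=6 lookahead=( remaining=[( num - ( num ) ) ) ) $]
Step 13: shift (. Stack=[E + ( ( (] ptr=7 lookahead=num remaining=[num - ( num ) ) ) ) $]
Step 14: shift num. Stack=[E + ( ( ( num] ptr=8 lookahead=- remaining=[- ( num ) ) ) ) $]
Step 15: reduce F->num. Stack=[E + ( ( ( F] ptr=8 lookahead=- remaining=[- ( num ) ) ) ) $]

Answer: E + ( ( ( F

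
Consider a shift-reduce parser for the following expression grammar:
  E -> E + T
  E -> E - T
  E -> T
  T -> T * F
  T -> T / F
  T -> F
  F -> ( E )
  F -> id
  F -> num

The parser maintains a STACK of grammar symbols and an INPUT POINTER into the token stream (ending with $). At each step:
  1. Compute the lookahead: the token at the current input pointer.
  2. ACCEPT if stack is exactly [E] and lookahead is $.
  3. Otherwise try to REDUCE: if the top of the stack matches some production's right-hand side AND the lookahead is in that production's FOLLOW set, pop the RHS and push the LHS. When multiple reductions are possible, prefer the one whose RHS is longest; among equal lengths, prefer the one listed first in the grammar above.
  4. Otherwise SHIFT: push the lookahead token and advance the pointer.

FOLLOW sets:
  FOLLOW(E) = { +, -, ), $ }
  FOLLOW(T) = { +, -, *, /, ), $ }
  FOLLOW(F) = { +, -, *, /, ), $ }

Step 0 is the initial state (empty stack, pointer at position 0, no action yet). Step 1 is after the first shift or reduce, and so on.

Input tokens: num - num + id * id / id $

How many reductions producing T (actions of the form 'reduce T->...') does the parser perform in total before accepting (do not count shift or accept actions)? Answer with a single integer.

Step 1: shift num. Stack=[num] ptr=1 lookahead=- remaining=[- num + id * id / id $]
Step 2: reduce F->num. Stack=[F] ptr=1 lookahead=- remaining=[- num + id * id / id $]
Step 3: reduce T->F. Stack=[T] ptr=1 lookahead=- remaining=[- num + id * id / id $]
Step 4: reduce E->T. Stack=[E] ptr=1 lookahead=- remaining=[- num + id * id / id $]
Step 5: shift -. Stack=[E -] ptr=2 lookahead=num remaining=[num + id * id / id $]
Step 6: shift num. Stack=[E - num] ptr=3 lookahead=+ remaining=[+ id * id / id $]
Step 7: reduce F->num. Stack=[E - F] ptr=3 lookahead=+ remaining=[+ id * id / id $]
Step 8: reduce T->F. Stack=[E - T] ptr=3 lookahead=+ remaining=[+ id * id / id $]
Step 9: reduce E->E - T. Stack=[E] ptr=3 lookahead=+ remaining=[+ id * id / id $]
Step 10: shift +. Stack=[E +] ptr=4 lookahead=id remaining=[id * id / id $]
Step 11: shift id. Stack=[E + id] ptr=5 lookahead=* remaining=[* id / id $]
Step 12: reduce F->id. Stack=[E + F] ptr=5 lookahead=* remaining=[* id / id $]
Step 13: reduce T->F. Stack=[E + T] ptr=5 lookahead=* remaining=[* id / id $]
Step 14: shift *. Stack=[E + T *] ptr=6 lookahead=id remaining=[id / id $]
Step 15: shift id. Stack=[E + T * id] ptr=7 lookahead=/ remaining=[/ id $]
Step 16: reduce F->id. Stack=[E + T * F] ptr=7 lookahead=/ remaining=[/ id $]
Step 17: reduce T->T * F. Stack=[E + T] ptr=7 lookahead=/ remaining=[/ id $]
Step 18: shift /. Stack=[E + T /] ptr=8 lookahead=id remaining=[id $]
Step 19: shift id. Stack=[E + T / id] ptr=9 lookahead=$ remaining=[$]
Step 20: reduce F->id. Stack=[E + T / F] ptr=9 lookahead=$ remaining=[$]
Step 21: reduce T->T / F. Stack=[E + T] ptr=9 lookahead=$ remaining=[$]
Step 22: reduce E->E + T. Stack=[E] ptr=9 lookahead=$ remaining=[$]
Step 23: accept. Stack=[E] ptr=9 lookahead=$ remaining=[$]

Answer: 5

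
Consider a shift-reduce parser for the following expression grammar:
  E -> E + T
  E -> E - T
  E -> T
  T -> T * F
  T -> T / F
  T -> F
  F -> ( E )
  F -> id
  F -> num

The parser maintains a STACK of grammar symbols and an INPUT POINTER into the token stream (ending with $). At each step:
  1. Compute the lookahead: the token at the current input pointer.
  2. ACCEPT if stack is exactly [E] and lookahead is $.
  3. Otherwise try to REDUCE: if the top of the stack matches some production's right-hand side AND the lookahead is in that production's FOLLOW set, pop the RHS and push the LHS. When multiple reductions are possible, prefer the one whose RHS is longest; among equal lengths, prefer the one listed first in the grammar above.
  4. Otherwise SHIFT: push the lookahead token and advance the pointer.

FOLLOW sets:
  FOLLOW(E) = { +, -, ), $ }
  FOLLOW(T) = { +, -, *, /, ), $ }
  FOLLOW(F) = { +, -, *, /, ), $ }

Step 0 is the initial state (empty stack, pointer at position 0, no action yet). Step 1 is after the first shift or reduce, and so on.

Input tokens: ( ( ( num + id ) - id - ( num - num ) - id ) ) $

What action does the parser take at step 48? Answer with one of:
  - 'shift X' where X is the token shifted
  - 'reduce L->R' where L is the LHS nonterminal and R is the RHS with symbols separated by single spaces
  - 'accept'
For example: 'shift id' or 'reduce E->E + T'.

Step 1: shift (. Stack=[(] ptr=1 lookahead=( remaining=[( ( num + id ) - id - ( num - num ) - id ) ) $]
Step 2: shift (. Stack=[( (] ptr=2 lookahead=( remaining=[( num + id ) - id - ( num - num ) - id ) ) $]
Step 3: shift (. Stack=[( ( (] ptr=3 lookahead=num remaining=[num + id ) - id - ( num - num ) - id ) ) $]
Step 4: shift num. Stack=[( ( ( num] ptr=4 lookahead=+ remaining=[+ id ) - id - ( num - num ) - id ) ) $]
Step 5: reduce F->num. Stack=[( ( ( F] ptr=4 lookahead=+ remaining=[+ id ) - id - ( num - num ) - id ) ) $]
Step 6: reduce T->F. Stack=[( ( ( T] ptr=4 lookahead=+ remaining=[+ id ) - id - ( num - num ) - id ) ) $]
Step 7: reduce E->T. Stack=[( ( ( E] ptr=4 lookahead=+ remaining=[+ id ) - id - ( num - num ) - id ) ) $]
Step 8: shift +. Stack=[( ( ( E +] ptr=5 lookahead=id remaining=[id ) - id - ( num - num ) - id ) ) $]
Step 9: shift id. Stack=[( ( ( E + id] ptr=6 lookahead=) remaining=[) - id - ( num - num ) - id ) ) $]
Step 10: reduce F->id. Stack=[( ( ( E + F] ptr=6 lookahead=) remaining=[) - id - ( num - num ) - id ) ) $]
Step 11: reduce T->F. Stack=[( ( ( E + T] ptr=6 lookahead=) remaining=[) - id - ( num - num ) - id ) ) $]
Step 12: reduce E->E + T. Stack=[( ( ( E] ptr=6 lookahead=) remaining=[) - id - ( num - num ) - id ) ) $]
Step 13: shift ). Stack=[( ( ( E )] ptr=7 lookahead=- remaining=[- id - ( num - num ) - id ) ) $]
Step 14: reduce F->( E ). Stack=[( ( F] ptr=7 lookahead=- remaining=[- id - ( num - num ) - id ) ) $]
Step 15: reduce T->F. Stack=[( ( T] ptr=7 lookahead=- remaining=[- id - ( num - num ) - id ) ) $]
Step 16: reduce E->T. Stack=[( ( E] ptr=7 lookahead=- remaining=[- id - ( num - num ) - id ) ) $]
Step 17: shift -. Stack=[( ( E -] ptr=8 lookahead=id remaining=[id - ( num - num ) - id ) ) $]
Step 18: shift id. Stack=[( ( E - id] ptr=9 lookahead=- remaining=[- ( num - num ) - id ) ) $]
Step 19: reduce F->id. Stack=[( ( E - F] ptr=9 lookahead=- remaining=[- ( num - num ) - id ) ) $]
Step 20: reduce T->F. Stack=[( ( E - T] ptr=9 lookahead=- remaining=[- ( num - num ) - id ) ) $]
Step 21: reduce E->E - T. Stack=[( ( E] ptr=9 lookahead=- remaining=[- ( num - num ) - id ) ) $]
Step 22: shift -. Stack=[( ( E -] ptr=10 lookahead=( remaining=[( num - num ) - id ) ) $]
Step 23: shift (. Stack=[( ( E - (] ptr=11 lookahead=num remaining=[num - num ) - id ) ) $]
Step 24: shift num. Stack=[( ( E - ( num] ptr=12 lookahead=- remaining=[- num ) - id ) ) $]
Step 25: reduce F->num. Stack=[( ( E - ( F] ptr=12 lookahead=- remaining=[- num ) - id ) ) $]
Step 26: reduce T->F. Stack=[( ( E - ( T] ptr=12 lookahead=- remaining=[- num ) - id ) ) $]
Step 27: reduce E->T. Stack=[( ( E - ( E] ptr=12 lookahead=- remaining=[- num ) - id ) ) $]
Step 28: shift -. Stack=[( ( E - ( E -] ptr=13 lookahead=num remaining=[num ) - id ) ) $]
Step 29: shift num. Stack=[( ( E - ( E - num] ptr=14 lookahead=) remaining=[) - id ) ) $]
Step 30: reduce F->num. Stack=[( ( E - ( E - F] ptr=14 lookahead=) remaining=[) - id ) ) $]
Step 31: reduce T->F. Stack=[( ( E - ( E - T] ptr=14 lookahead=) remaining=[) - id ) ) $]
Step 32: reduce E->E - T. Stack=[( ( E - ( E] ptr=14 lookahead=) remaining=[) - id ) ) $]
Step 33: shift ). Stack=[( ( E - ( E )] ptr=15 lookahead=- remaining=[- id ) ) $]
Step 34: reduce F->( E ). Stack=[( ( E - F] ptr=15 lookahead=- remaining=[- id ) ) $]
Step 35: reduce T->F. Stack=[( ( E - T] ptr=15 lookahead=- remaining=[- id ) ) $]
Step 36: reduce E->E - T. Stack=[( ( E] ptr=15 lookahead=- remaining=[- id ) ) $]
Step 37: shift -. Stack=[( ( E -] ptr=16 lookahead=id remaining=[id ) ) $]
Step 38: shift id. Stack=[( ( E - id] ptr=17 lookahead=) remaining=[) ) $]
Step 39: reduce F->id. Stack=[( ( E - F] ptr=17 lookahead=) remaining=[) ) $]
Step 40: reduce T->F. Stack=[( ( E - T] ptr=17 lookahead=) remaining=[) ) $]
Step 41: reduce E->E - T. Stack=[( ( E] ptr=17 lookahead=) remaining=[) ) $]
Step 42: shift ). Stack=[( ( E )] ptr=18 lookahead=) remaining=[) $]
Step 43: reduce F->( E ). Stack=[( F] ptr=18 lookahead=) remaining=[) $]
Step 44: reduce T->F. Stack=[( T] ptr=18 lookahead=) remaining=[) $]
Step 45: reduce E->T. Stack=[( E] ptr=18 lookahead=) remaining=[) $]
Step 46: shift ). Stack=[( E )] ptr=19 lookahead=$ remaining=[$]
Step 47: reduce F->( E ). Stack=[F] ptr=19 lookahead=$ remaining=[$]
Step 48: reduce T->F. Stack=[T] ptr=19 lookahead=$ remaining=[$]

Answer: reduce T->F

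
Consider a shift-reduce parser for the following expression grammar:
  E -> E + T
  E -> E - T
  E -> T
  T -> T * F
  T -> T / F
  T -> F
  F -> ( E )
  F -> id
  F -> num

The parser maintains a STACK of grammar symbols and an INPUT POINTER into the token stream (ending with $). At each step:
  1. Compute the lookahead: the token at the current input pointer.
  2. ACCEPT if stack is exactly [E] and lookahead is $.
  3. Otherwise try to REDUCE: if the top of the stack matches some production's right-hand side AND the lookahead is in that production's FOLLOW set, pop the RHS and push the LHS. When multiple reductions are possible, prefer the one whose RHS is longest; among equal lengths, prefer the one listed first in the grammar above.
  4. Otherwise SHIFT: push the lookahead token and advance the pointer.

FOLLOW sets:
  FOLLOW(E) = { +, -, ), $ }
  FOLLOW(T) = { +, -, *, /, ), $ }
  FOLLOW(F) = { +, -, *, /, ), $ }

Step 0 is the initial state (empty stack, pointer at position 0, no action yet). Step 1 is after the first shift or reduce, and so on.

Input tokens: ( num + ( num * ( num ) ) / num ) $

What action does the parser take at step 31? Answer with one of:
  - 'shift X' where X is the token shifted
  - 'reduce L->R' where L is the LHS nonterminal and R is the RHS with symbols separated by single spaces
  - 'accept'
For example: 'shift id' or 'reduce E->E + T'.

Answer: reduce T->F

Derivation:
Step 1: shift (. Stack=[(] ptr=1 lookahead=num remaining=[num + ( num * ( num ) ) / num ) $]
Step 2: shift num. Stack=[( num] ptr=2 lookahead=+ remaining=[+ ( num * ( num ) ) / num ) $]
Step 3: reduce F->num. Stack=[( F] ptr=2 lookahead=+ remaining=[+ ( num * ( num ) ) / num ) $]
Step 4: reduce T->F. Stack=[( T] ptr=2 lookahead=+ remaining=[+ ( num * ( num ) ) / num ) $]
Step 5: reduce E->T. Stack=[( E] ptr=2 lookahead=+ remaining=[+ ( num * ( num ) ) / num ) $]
Step 6: shift +. Stack=[( E +] ptr=3 lookahead=( remaining=[( num * ( num ) ) / num ) $]
Step 7: shift (. Stack=[( E + (] ptr=4 lookahead=num remaining=[num * ( num ) ) / num ) $]
Step 8: shift num. Stack=[( E + ( num] ptr=5 lookahead=* remaining=[* ( num ) ) / num ) $]
Step 9: reduce F->num. Stack=[( E + ( F] ptr=5 lookahead=* remaining=[* ( num ) ) / num ) $]
Step 10: reduce T->F. Stack=[( E + ( T] ptr=5 lookahead=* remaining=[* ( num ) ) / num ) $]
Step 11: shift *. Stack=[( E + ( T *] ptr=6 lookahead=( remaining=[( num ) ) / num ) $]
Step 12: shift (. Stack=[( E + ( T * (] ptr=7 lookahead=num remaining=[num ) ) / num ) $]
Step 13: shift num. Stack=[( E + ( T * ( num] ptr=8 lookahead=) remaining=[) ) / num ) $]
Step 14: reduce F->num. Stack=[( E + ( T * ( F] ptr=8 lookahead=) remaining=[) ) / num ) $]
Step 15: reduce T->F. Stack=[( E + ( T * ( T] ptr=8 lookahead=) remaining=[) ) / num ) $]
Step 16: reduce E->T. Stack=[( E + ( T * ( E] ptr=8 lookahead=) remaining=[) ) / num ) $]
Step 17: shift ). Stack=[( E + ( T * ( E )] ptr=9 lookahead=) remaining=[) / num ) $]
Step 18: reduce F->( E ). Stack=[( E + ( T * F] ptr=9 lookahead=) remaining=[) / num ) $]
Step 19: reduce T->T * F. Stack=[( E + ( T] ptr=9 lookahead=) remaining=[) / num ) $]
Step 20: reduce E->T. Stack=[( E + ( E] ptr=9 lookahead=) remaining=[) / num ) $]
Step 21: shift ). Stack=[( E + ( E )] ptr=10 lookahead=/ remaining=[/ num ) $]
Step 22: reduce F->( E ). Stack=[( E + F] ptr=10 lookahead=/ remaining=[/ num ) $]
Step 23: reduce T->F. Stack=[( E + T] ptr=10 lookahead=/ remaining=[/ num ) $]
Step 24: shift /. Stack=[( E + T /] ptr=11 lookahead=num remaining=[num ) $]
Step 25: shift num. Stack=[( E + T / num] ptr=12 lookahead=) remaining=[) $]
Step 26: reduce F->num. Stack=[( E + T / F] ptr=12 lookahead=) remaining=[) $]
Step 27: reduce T->T / F. Stack=[( E + T] ptr=12 lookahead=) remaining=[) $]
Step 28: reduce E->E + T. Stack=[( E] ptr=12 lookahead=) remaining=[) $]
Step 29: shift ). Stack=[( E )] ptr=13 lookahead=$ remaining=[$]
Step 30: reduce F->( E ). Stack=[F] ptr=13 lookahead=$ remaining=[$]
Step 31: reduce T->F. Stack=[T] ptr=13 lookahead=$ remaining=[$]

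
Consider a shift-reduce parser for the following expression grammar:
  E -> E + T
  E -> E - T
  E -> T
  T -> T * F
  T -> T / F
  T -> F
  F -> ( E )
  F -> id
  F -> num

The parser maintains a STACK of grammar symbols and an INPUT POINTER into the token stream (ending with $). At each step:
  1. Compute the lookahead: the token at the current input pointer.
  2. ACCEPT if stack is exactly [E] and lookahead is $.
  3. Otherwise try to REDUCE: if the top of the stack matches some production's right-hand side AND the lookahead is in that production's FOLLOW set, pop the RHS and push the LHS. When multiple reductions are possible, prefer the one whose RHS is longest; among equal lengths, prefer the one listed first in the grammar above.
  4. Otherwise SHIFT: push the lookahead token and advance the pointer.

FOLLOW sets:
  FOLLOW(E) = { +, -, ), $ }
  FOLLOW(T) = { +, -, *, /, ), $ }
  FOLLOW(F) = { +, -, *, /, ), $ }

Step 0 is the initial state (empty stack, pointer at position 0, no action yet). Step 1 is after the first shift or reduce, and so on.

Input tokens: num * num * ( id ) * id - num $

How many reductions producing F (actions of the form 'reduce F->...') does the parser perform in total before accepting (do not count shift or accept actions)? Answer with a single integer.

Step 1: shift num. Stack=[num] ptr=1 lookahead=* remaining=[* num * ( id ) * id - num $]
Step 2: reduce F->num. Stack=[F] ptr=1 lookahead=* remaining=[* num * ( id ) * id - num $]
Step 3: reduce T->F. Stack=[T] ptr=1 lookahead=* remaining=[* num * ( id ) * id - num $]
Step 4: shift *. Stack=[T *] ptr=2 lookahead=num remaining=[num * ( id ) * id - num $]
Step 5: shift num. Stack=[T * num] ptr=3 lookahead=* remaining=[* ( id ) * id - num $]
Step 6: reduce F->num. Stack=[T * F] ptr=3 lookahead=* remaining=[* ( id ) * id - num $]
Step 7: reduce T->T * F. Stack=[T] ptr=3 lookahead=* remaining=[* ( id ) * id - num $]
Step 8: shift *. Stack=[T *] ptr=4 lookahead=( remaining=[( id ) * id - num $]
Step 9: shift (. Stack=[T * (] ptr=5 lookahead=id remaining=[id ) * id - num $]
Step 10: shift id. Stack=[T * ( id] ptr=6 lookahead=) remaining=[) * id - num $]
Step 11: reduce F->id. Stack=[T * ( F] ptr=6 lookahead=) remaining=[) * id - num $]
Step 12: reduce T->F. Stack=[T * ( T] ptr=6 lookahead=) remaining=[) * id - num $]
Step 13: reduce E->T. Stack=[T * ( E] ptr=6 lookahead=) remaining=[) * id - num $]
Step 14: shift ). Stack=[T * ( E )] ptr=7 lookahead=* remaining=[* id - num $]
Step 15: reduce F->( E ). Stack=[T * F] ptr=7 lookahead=* remaining=[* id - num $]
Step 16: reduce T->T * F. Stack=[T] ptr=7 lookahead=* remaining=[* id - num $]
Step 17: shift *. Stack=[T *] ptr=8 lookahead=id remaining=[id - num $]
Step 18: shift id. Stack=[T * id] ptr=9 lookahead=- remaining=[- num $]
Step 19: reduce F->id. Stack=[T * F] ptr=9 lookahead=- remaining=[- num $]
Step 20: reduce T->T * F. Stack=[T] ptr=9 lookahead=- remaining=[- num $]
Step 21: reduce E->T. Stack=[E] ptr=9 lookahead=- remaining=[- num $]
Step 22: shift -. Stack=[E -] ptr=10 lookahead=num remaining=[num $]
Step 23: shift num. Stack=[E - num] ptr=11 lookahead=$ remaining=[$]
Step 24: reduce F->num. Stack=[E - F] ptr=11 lookahead=$ remaining=[$]
Step 25: reduce T->F. Stack=[E - T] ptr=11 lookahead=$ remaining=[$]
Step 26: reduce E->E - T. Stack=[E] ptr=11 lookahead=$ remaining=[$]
Step 27: accept. Stack=[E] ptr=11 lookahead=$ remaining=[$]

Answer: 6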